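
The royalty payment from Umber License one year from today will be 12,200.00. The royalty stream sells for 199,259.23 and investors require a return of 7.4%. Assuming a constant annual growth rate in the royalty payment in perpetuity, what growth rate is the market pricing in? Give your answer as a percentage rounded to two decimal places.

1.28%

P = D₁/(r−g) ⇒ g = r − D₁/P = 0.074 − 12,200.00/199,259.23 = 0.012773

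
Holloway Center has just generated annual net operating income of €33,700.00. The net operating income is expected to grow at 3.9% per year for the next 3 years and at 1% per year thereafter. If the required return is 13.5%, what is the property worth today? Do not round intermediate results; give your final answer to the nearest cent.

D_1 = 35014.30000
D_2 = 36379.85770
D_3 = 37798.67215
Terminal value at year 3: TV = D_3×(1+g_2)/(r−g_2) = 38176.65887/0.125 = 305413.27097
P_0 = D_1/(1+r)^1 + D_2/(1+r)^2 + D_3/(1+r)^3 + TV/(1+r)^3
    = 30849.60352 + 28240.29785 + 25851.69116 + 208881.66458 = 293823.25712

€293823.26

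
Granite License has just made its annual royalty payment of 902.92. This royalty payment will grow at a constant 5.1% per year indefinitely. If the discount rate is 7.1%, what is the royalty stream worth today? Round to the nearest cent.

47448.45

D₁ = D₀ × (1 + g) = 902.92 × 1.051 = 948.9689
Growing perpetuity: P = D₁ / (r − g) = 948.9689 / (0.071 − 0.051) = 47,448.45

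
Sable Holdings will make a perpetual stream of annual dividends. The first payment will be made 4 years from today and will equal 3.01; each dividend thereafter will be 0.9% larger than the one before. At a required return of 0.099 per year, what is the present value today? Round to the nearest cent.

Value at end of year 3: C₁ / (r − g) = 3.01 / (0.099 − 0.009) = 33.4444
Discount to today: PV = 33.4444 / (1 + 0.099)^3 = 33.4444 / 1.327373 = 25.20

25.20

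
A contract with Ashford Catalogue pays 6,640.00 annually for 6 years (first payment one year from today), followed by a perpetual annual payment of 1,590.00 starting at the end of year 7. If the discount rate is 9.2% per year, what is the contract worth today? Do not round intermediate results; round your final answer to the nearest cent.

PV of 6-year annuity: 6,640.00 × [1 − (1+0.092)^−6] / 0.092 = 29609.71827
Perpetuity value at year 6: 1,590.00 / 0.092 = 17282.60870
PV of perpetuity: 17282.60870 / (1+0.092)^6 = 10192.32977
Total PV = 29609.71827 + 10192.32977 = 39802.04805

39802.05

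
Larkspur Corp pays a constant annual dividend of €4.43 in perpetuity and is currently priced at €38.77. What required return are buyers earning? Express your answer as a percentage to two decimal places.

11.43%

P = C/r ⇒ r = C/P = €4.43/€38.77 = 0.114264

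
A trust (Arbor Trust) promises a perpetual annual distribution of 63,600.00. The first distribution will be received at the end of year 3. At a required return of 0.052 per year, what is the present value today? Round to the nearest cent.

1105152.71

Value at end of year 2: C / r = 63,600.00 / 0.052 = 1,223,076.9231
Discount to today: PV = 1,223,076.9231 / (1 + 0.052)^2 = 1,223,076.9231 / 1.106704 = 1,105,152.71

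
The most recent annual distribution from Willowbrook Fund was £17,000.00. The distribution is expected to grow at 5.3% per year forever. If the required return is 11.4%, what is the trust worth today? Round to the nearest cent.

£293459.02

D₁ = D₀ × (1 + g) = £17,000.00 × 1.053 = £17,901.0000
Growing perpetuity: P = D₁ / (r − g) = £17,901.0000 / (0.114 − 0.053) = £293,459.02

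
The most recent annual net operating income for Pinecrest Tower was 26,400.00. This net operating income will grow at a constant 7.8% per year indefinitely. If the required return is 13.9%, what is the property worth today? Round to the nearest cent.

D₁ = D₀ × (1 + g) = 26,400.00 × 1.078 = 28,459.2000
Growing perpetuity: P = D₁ / (r − g) = 28,459.2000 / (0.139 − 0.078) = 466,544.26

466544.26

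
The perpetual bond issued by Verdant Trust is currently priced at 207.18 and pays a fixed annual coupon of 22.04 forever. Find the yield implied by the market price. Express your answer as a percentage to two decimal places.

P = C/r ⇒ r = C/P = 22.04/207.18 = 0.106381

10.64%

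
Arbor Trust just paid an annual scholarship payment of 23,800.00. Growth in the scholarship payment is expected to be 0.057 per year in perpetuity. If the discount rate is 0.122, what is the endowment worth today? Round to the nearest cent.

387024.62

D₁ = D₀ × (1 + g) = 23,800.00 × 1.057 = 25,156.6000
Growing perpetuity: P = D₁ / (r − g) = 25,156.6000 / (0.122 − 0.057) = 387,024.62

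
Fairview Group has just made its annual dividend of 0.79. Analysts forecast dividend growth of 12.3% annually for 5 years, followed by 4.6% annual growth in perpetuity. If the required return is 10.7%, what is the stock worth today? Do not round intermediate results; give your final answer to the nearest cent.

D_1 = 0.88717
D_2 = 0.99629
D_3 = 1.11884
D_4 = 1.25645
D_5 = 1.41100
Terminal value at year 5: TV = D_5×(1+g_2)/(r−g_2) = 1.47590/0.061 = 24.19512
P_0 = D_1/(1+r)^1 + D_2/(1+r)^2 + D_3/(1+r)^3 + D_4/(1+r)^4 + D_5/(1+r)^5 + TV/(1+r)^5
    = 0.80142 + 0.81300 + 0.82475 + 0.83667 + 0.84877 + 14.55424 = 18.67885

18.68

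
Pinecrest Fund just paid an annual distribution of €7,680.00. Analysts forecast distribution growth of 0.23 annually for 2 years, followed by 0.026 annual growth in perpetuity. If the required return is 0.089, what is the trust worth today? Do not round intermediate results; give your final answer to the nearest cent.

D_1 = 9446.40000
D_2 = 11619.07200
Terminal value at year 2: TV = D_2×(1+g_2)/(r−g_2) = 11921.16787/0.063 = 189224.88686
P_0 = D_1/(1+r)^1 + D_2/(1+r)^2 + TV/(1+r)^2
    = 8674.38017 + 9797.50928 + 159559.43681 = 178031.32625

€178031.33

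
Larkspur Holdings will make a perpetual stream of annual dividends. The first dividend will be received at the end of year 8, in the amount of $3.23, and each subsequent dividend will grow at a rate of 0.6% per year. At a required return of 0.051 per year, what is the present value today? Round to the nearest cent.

$50.67

Value at end of year 7: C₁ / (r − g) = $3.23 / (0.051 − 0.006) = $71.7778
Discount to today: PV = $71.7778 / (1 + 0.051)^7 = $71.7778 / 1.416508 = $50.67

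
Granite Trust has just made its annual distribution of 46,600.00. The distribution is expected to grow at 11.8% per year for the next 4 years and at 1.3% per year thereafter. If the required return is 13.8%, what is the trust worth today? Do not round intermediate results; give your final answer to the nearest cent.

530142.89

D_1 = 52098.80000
D_2 = 58246.45840
D_3 = 65119.54049
D_4 = 72803.64627
Terminal value at year 4: TV = D_4×(1+g_2)/(r−g_2) = 73750.09367/0.125 = 590000.74937
P_0 = D_1/(1+r)^1 + D_2/(1+r)^2 + D_3/(1+r)^3 + D_4/(1+r)^4 + TV/(1+r)^4
    = 45781.01933 + 44976.43200 + 44185.98504 + 43409.42994 + 351790.02024 = 530142.88655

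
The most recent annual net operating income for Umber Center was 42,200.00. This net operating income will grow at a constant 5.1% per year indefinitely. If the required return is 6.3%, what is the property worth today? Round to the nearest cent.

3696016.67

D₁ = D₀ × (1 + g) = 42,200.00 × 1.051 = 44,352.2000
Growing perpetuity: P = D₁ / (r − g) = 44,352.2000 / (0.063 − 0.051) = 3,696,016.67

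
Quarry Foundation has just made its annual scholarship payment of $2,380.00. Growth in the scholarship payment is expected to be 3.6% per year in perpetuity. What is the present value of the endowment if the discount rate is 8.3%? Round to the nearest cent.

$52461.28

D₁ = D₀ × (1 + g) = $2,380.00 × 1.036 = $2,465.6800
Growing perpetuity: P = D₁ / (r − g) = $2,465.6800 / (0.083 − 0.036) = $52,461.28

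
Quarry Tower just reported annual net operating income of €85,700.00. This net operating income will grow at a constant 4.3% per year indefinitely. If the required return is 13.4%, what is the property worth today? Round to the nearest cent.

D₁ = D₀ × (1 + g) = €85,700.00 × 1.043 = €89,385.1000
Growing perpetuity: P = D₁ / (r − g) = €89,385.1000 / (0.134 − 0.043) = €982,253.85

€982253.85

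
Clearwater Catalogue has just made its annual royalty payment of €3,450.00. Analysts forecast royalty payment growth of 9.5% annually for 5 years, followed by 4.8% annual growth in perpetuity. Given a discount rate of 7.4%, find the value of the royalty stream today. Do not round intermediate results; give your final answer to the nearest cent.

€171487.74

D_1 = 3777.75000
D_2 = 4136.63625
D_3 = 4529.61669
D_4 = 4959.93028
D_5 = 5431.12366
Terminal value at year 5: TV = D_5×(1+g_2)/(r−g_2) = 5691.81759/0.026 = 218916.06122
P_0 = D_1/(1+r)^1 + D_2/(1+r)^2 + D_3/(1+r)^3 + D_4/(1+r)^4 + D_5/(1+r)^5 + TV/(1+r)^5
    = 3517.45810 + 3586.23521 + 3656.35713 + 3727.85015 + 3800.74107 + 153199.10172 = 171487.74338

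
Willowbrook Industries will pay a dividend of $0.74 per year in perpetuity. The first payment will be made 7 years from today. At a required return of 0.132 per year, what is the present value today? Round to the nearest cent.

Value at end of year 6: C / r = $0.74 / 0.132 = $5.6061
Discount to today: PV = $5.6061 / (1 + 0.132)^6 = $5.6061 / 2.104159 = $2.66

$2.66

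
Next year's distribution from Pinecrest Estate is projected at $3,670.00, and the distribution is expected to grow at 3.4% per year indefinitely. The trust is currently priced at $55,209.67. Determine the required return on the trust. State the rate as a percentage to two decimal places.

P = D₁/(r − g) ⇒ r = D₁/P + g = $3,670.0000/$55,209.67 + 0.034 = 0.066474 + 0.034 = 0.100474

10.05%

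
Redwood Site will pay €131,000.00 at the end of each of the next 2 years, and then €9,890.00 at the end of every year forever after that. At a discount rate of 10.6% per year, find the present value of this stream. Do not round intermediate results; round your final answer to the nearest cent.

PV of 2-year annuity: €131,000.00 × [1 − (1+0.106)^−2] / 0.106 = 225537.83571
Perpetuity value at year 2: €9,890.00 / 0.106 = 93301.88679
PV of perpetuity: 93301.88679 / (1+0.106)^2 = 76274.64103
Total PV = 225537.83571 + 76274.64103 = 301812.47674

€301812.48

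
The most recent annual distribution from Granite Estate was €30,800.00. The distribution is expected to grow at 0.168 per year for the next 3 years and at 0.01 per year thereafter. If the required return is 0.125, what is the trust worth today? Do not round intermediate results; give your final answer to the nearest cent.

€402368.03

D_1 = 35974.40000
D_2 = 42018.09920
D_3 = 49077.13987
Terminal value at year 3: TV = D_3×(1+g_2)/(r−g_2) = 49567.91126/0.115 = 431025.31534
P_0 = D_1/(1+r)^1 + D_2/(1+r)^2 + D_3/(1+r)^3 + TV/(1+r)^3
    = 31977.24444 + 33199.48579 + 34468.44391 + 302722.85522 = 402368.02936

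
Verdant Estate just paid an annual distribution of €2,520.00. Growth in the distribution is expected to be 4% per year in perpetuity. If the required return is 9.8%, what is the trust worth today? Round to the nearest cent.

€45186.21

D₁ = D₀ × (1 + g) = €2,520.00 × 1.04 = €2,620.8000
Growing perpetuity: P = D₁ / (r − g) = €2,620.8000 / (0.098 − 0.04) = €45,186.21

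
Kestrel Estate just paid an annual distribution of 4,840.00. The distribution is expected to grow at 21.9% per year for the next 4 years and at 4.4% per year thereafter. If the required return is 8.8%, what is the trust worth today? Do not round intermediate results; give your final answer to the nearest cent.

206896.60

D_1 = 5899.96000
D_2 = 7192.05124
D_3 = 8767.11046
D_4 = 10687.10765
Terminal value at year 4: TV = D_4×(1+g_2)/(r−g_2) = 11157.34039/0.044 = 253575.91794
P_0 = D_1/(1+r)^1 + D_2/(1+r)^2 + D_3/(1+r)^3 + D_4/(1+r)^4 + TV/(1+r)^4
    = 5422.75735 + 6075.68126 + 6807.22009 + 7626.83942 + 180964.09900 = 206896.59712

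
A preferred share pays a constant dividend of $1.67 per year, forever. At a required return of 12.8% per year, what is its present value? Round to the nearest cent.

$13.05

Level perpetuity: PV = C / r = $1.67 / 0.128 = $13.05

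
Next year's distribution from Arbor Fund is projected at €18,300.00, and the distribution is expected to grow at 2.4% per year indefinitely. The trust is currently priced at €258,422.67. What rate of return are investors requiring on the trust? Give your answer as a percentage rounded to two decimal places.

9.48%

P = D₁/(r − g) ⇒ r = D₁/P + g = €18,300.0000/€258,422.67 + 0.024 = 0.070814 + 0.024 = 0.094814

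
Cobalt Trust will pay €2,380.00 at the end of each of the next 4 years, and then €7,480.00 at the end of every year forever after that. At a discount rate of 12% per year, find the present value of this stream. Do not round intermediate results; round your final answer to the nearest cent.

€46842.85

PV of 4-year annuity: €2,380.00 × [1 − (1+0.12)^−4] / 0.12 = 7228.89144
Perpetuity value at year 4: €7,480.00 / 0.12 = 62333.33333
PV of perpetuity: 62333.33333 / (1+0.12)^4 = 39613.96022
Total PV = 7228.89144 + 39613.96022 = 46842.85167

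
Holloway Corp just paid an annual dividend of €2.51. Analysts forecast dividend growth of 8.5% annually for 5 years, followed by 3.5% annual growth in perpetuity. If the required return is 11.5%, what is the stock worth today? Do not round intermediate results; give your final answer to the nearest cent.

D_1 = 2.72335
D_2 = 2.95483
D_3 = 3.20600
D_4 = 3.47851
D_5 = 3.77418
Terminal value at year 5: TV = D_5×(1+g_2)/(r−g_2) = 3.90627/0.08 = 48.82843
P_0 = D_1/(1+r)^1 + D_2/(1+r)^2 + D_3/(1+r)^3 + D_4/(1+r)^4 + D_5/(1+r)^5 + TV/(1+r)^5
    = 2.44247 + 2.37675 + 2.31280 + 2.25057 + 2.19002 + 28.33338 = 39.90599

€39.91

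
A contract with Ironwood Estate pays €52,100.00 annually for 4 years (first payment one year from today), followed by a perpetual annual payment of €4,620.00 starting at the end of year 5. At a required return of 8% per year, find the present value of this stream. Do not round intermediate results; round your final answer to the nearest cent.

€215009.78

PV of 4-year annuity: €52,100.00 × [1 − (1+0.08)^−4] / 0.08 = 172561.80837
Perpetuity value at year 4: €4,620.00 / 0.08 = 57750.00000
PV of perpetuity: 57750.00000 / (1+0.08)^4 = 42447.97400
Total PV = 172561.80837 + 42447.97400 = 215009.78237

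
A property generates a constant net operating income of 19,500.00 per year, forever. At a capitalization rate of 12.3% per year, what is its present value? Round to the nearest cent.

158536.59

Level perpetuity: PV = C / r = 19,500.00 / 0.123 = 158,536.59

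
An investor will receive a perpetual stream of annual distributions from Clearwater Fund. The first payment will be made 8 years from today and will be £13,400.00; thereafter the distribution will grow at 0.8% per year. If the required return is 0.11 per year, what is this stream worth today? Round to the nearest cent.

£63276.69

Value at end of year 7: C₁ / (r − g) = £13,400.00 / (0.11 − 0.008) = £131,372.5490
Discount to today: PV = £131,372.5490 / (1 + 0.11)^7 = £131,372.5490 / 2.076160 = £63,276.69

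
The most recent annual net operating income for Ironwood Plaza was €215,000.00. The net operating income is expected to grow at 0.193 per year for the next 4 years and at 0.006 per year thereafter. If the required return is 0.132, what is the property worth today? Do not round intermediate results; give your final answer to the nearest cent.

D_1 = 256495.00000
D_2 = 305998.53500
D_3 = 365056.25225
D_4 = 435512.10894
Terminal value at year 4: TV = D_4×(1+g_2)/(r−g_2) = 438125.18159/0.126 = 3477183.98090
P_0 = D_1/(1+r)^1 + D_2/(1+r)^2 + D_3/(1+r)^3 + D_4/(1+r)^4 + TV/(1+r)^4
    = 226585.68905 + 238795.69526 + 251663.66117 + 265225.04220 + 2117590.41632 = 3099860.50399

€3099860.50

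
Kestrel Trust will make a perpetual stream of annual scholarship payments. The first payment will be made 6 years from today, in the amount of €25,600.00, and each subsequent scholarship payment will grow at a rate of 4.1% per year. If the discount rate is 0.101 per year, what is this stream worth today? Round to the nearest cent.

€263725.50

Value at end of year 5: C₁ / (r − g) = €25,600.00 / (0.101 − 0.041) = €426,666.6667
Discount to today: PV = €426,666.6667 / (1 + 0.101)^5 = €426,666.6667 / 1.617844 = €263,725.50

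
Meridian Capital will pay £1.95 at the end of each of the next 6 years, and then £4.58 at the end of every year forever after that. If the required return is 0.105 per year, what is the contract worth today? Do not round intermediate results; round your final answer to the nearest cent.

PV of 6-year annuity: £1.95 × [1 − (1+0.105)^−6] / 0.105 = 8.36975
Perpetuity value at year 6: £4.58 / 0.105 = 43.61905
PV of perpetuity: 43.61905 / (1+0.105)^6 = 23.96087
Total PV = 8.36975 + 23.96087 = 32.33062

£32.33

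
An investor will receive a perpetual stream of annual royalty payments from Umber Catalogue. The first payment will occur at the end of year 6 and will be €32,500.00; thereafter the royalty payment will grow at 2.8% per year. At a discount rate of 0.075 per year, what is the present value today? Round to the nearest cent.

Value at end of year 5: C₁ / (r − g) = €32,500.00 / (0.075 − 0.028) = €691,489.3617
Discount to today: PV = €691,489.3617 / (1 + 0.075)^5 = €691,489.3617 / 1.435629 = €481,662.88

€481662.88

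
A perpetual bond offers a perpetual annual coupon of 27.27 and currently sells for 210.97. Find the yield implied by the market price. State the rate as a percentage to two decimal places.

P = C/r ⇒ r = C/P = 27.27/210.97 = 0.129260

12.93%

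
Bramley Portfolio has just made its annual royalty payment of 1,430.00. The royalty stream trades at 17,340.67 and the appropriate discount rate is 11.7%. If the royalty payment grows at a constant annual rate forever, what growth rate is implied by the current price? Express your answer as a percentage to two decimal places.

3.19%

P = D₀(1+g)/(r−g) ⇒ P(r−g) = D₀(1+g) ⇒ g(P+D₀) = P·r − D₀
g = (P·r − D₀)/(P + D₀) = (17,340.67×0.117 − 1,430.00) / (17,340.67 + 1,430.00) = 0.031904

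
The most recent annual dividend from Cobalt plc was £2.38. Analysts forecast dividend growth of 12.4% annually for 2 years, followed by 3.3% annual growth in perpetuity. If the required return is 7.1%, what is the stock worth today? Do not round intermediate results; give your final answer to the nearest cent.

£76.38

D_1 = 2.67512
D_2 = 3.00683
Terminal value at year 2: TV = D_2×(1+g_2)/(r−g_2) = 3.10606/0.038 = 81.73843
P_0 = D_1/(1+r)^1 + D_2/(1+r)^2 + TV/(1+r)^2
    = 2.49778 + 2.62138 + 71.26025 = 76.37942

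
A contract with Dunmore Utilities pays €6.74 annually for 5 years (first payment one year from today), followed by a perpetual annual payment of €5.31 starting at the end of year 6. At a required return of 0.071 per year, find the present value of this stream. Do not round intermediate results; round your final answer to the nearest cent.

€80.64

PV of 5-year annuity: €6.74 × [1 − (1+0.071)^−5] / 0.071 = 27.56149
Perpetuity value at year 5: €5.31 / 0.071 = 74.78873
PV of perpetuity: 74.78873 / (1+0.071)^5 = 53.07486
Total PV = 27.56149 + 53.07486 = 80.63635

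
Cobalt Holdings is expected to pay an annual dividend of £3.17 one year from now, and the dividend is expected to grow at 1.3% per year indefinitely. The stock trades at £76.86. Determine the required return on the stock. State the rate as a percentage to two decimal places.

P = D₁/(r − g) ⇒ r = D₁/P + g = £3.1700/£76.86 + 0.013 = 0.041244 + 0.013 = 0.054244

5.42%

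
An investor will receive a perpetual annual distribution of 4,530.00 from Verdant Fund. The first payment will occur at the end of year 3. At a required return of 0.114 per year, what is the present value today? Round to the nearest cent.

32020.12

Value at end of year 2: C / r = 4,530.00 / 0.114 = 39,736.8421
Discount to today: PV = 39,736.8421 / (1 + 0.114)^2 = 39,736.8421 / 1.240996 = 32,020.12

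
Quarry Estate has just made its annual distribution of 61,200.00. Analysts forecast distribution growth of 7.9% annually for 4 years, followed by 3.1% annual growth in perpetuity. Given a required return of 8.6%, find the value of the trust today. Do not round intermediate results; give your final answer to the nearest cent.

D_1 = 66034.80000
D_2 = 71251.54920
D_3 = 76880.42159
D_4 = 82953.97489
Terminal value at year 4: TV = D_4×(1+g_2)/(r−g_2) = 85525.54811/0.055 = 1555009.96571
P_0 = D_1/(1+r)^1 + D_2/(1+r)^2 + D_3/(1+r)^3 + D_4/(1+r)^4 + TV/(1+r)^4
    = 60805.52486 + 60413.59238 + 60024.18617 + 59637.28994 + 1117928.10781 = 1358808.70116

1358808.70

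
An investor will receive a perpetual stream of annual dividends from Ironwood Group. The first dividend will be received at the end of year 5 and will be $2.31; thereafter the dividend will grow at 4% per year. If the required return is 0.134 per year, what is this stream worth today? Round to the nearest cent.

Value at end of year 4: C₁ / (r − g) = $2.31 / (0.134 − 0.04) = $24.5745
Discount to today: PV = $24.5745 / (1 + 0.134)^4 = $24.5745 / 1.653683 = $14.86

$14.86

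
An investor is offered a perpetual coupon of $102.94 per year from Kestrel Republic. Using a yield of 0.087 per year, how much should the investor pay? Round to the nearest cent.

Level perpetuity: PV = C / r = $102.94 / 0.087 = $1,183.22

$1183.22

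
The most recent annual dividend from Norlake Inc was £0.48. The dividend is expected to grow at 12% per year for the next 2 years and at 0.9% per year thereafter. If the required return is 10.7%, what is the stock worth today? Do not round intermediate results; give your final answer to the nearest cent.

D_1 = 0.53760
D_2 = 0.60211
Terminal value at year 2: TV = D_2×(1+g_2)/(r−g_2) = 0.60753/0.098 = 6.19930
P_0 = D_1/(1+r)^1 + D_2/(1+r)^2 + TV/(1+r)^2
    = 0.48564 + 0.49134 + 5.05880 = 6.03577

£6.04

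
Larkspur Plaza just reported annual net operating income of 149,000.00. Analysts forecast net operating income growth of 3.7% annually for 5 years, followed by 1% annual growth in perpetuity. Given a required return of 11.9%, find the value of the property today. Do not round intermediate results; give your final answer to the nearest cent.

1540047.61

D_1 = 154513.00000
D_2 = 160229.98100
D_3 = 166158.49030
D_4 = 172306.35444
D_5 = 178681.68955
Terminal value at year 5: TV = D_5×(1+g_2)/(r−g_2) = 180468.50645/0.109 = 1655674.37108
P_0 = D_1/(1+r)^1 + D_2/(1+r)^2 + D_3/(1+r)^3 + D_4/(1+r)^4 + D_5/(1+r)^5 + TV/(1+r)^5
    = 138081.32261 + 127962.76278 + 118585.68811 + 109895.76280 + 101842.63273 + 943679.44088 = 1540047.60991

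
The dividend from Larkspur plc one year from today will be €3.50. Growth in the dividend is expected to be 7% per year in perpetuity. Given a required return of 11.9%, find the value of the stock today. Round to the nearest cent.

€71.43

Growing perpetuity: P = D₁ / (r − g) = €3.5000 / (0.119 − 0.07) = €71.43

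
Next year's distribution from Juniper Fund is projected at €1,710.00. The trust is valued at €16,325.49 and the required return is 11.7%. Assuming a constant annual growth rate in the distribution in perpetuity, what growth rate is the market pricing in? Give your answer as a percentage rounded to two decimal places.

1.23%

P = D₁/(r−g) ⇒ g = r − D₁/P = 0.117 − €1,710.00/€16,325.49 = 0.012256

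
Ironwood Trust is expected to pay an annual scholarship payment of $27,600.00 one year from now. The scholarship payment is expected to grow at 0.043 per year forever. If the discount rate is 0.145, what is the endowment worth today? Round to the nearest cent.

Growing perpetuity: P = D₁ / (r − g) = $27,600.0000 / (0.145 − 0.043) = $270,588.24

$270588.24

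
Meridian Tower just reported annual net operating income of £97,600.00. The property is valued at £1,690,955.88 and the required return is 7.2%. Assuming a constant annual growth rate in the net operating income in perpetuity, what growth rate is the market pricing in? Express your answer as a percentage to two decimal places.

1.35%

P = D₀(1+g)/(r−g) ⇒ P(r−g) = D₀(1+g) ⇒ g(P+D₀) = P·r − D₀
g = (P·r − D₀)/(P + D₀) = (£1,690,955.88×0.072 − £97,600.00) / (£1,690,955.88 + £97,600.00) = 0.013502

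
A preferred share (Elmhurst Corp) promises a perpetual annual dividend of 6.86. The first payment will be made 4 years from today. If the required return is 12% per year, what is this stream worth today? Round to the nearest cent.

40.69

Value at end of year 3: C / r = 6.86 / 0.12 = 57.1667
Discount to today: PV = 57.1667 / (1 + 0.12)^3 = 57.1667 / 1.404928 = 40.69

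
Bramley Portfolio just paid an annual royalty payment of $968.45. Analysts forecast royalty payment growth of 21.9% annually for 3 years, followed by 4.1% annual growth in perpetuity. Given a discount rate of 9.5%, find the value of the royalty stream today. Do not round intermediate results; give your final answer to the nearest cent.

D_1 = 1180.54055
D_2 = 1439.07893
D_3 = 1754.23722
Terminal value at year 3: TV = D_3×(1+g_2)/(r−g_2) = 1826.16094/0.054 = 33817.79522
P_0 = D_1/(1+r)^1 + D_2/(1+r)^2 + D_3/(1+r)^3 + TV/(1+r)^3
    = 1078.11922 + 1200.20761 + 1336.12153 + 25757.45398 = 29371.90234

$29371.90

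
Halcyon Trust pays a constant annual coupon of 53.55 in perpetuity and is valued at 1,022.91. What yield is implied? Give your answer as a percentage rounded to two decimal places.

5.24%

P = C/r ⇒ r = C/P = 53.55/1,022.91 = 0.052351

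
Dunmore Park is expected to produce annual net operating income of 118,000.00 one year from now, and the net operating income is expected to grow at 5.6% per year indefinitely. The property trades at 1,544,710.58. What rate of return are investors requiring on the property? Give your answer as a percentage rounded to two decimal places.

13.24%

P = D₁/(r − g) ⇒ r = D₁/P + g = 118,000.0000/1,544,710.58 + 0.056 = 0.076390 + 0.056 = 0.132390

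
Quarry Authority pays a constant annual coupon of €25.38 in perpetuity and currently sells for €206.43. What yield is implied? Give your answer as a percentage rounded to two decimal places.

12.29%

P = C/r ⇒ r = C/P = €25.38/€206.43 = 0.122947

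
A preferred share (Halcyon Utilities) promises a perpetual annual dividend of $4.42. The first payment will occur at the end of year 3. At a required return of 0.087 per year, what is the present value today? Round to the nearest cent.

Value at end of year 2: C / r = $4.42 / 0.087 = $50.8046
Discount to today: PV = $50.8046 / (1 + 0.087)^2 = $50.8046 / 1.181569 = $43.00

$43.00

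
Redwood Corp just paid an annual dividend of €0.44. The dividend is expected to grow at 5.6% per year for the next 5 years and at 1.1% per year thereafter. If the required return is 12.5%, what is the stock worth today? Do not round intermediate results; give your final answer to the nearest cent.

D_1 = 0.46464
D_2 = 0.49066
D_3 = 0.51814
D_4 = 0.54715
D_5 = 0.57779
Terminal value at year 5: TV = D_5×(1+g_2)/(r−g_2) = 0.58415/0.114 = 5.12411
P_0 = D_1/(1+r)^1 + D_2/(1+r)^2 + D_3/(1+r)^3 + D_4/(1+r)^4 + D_5/(1+r)^5 + TV/(1+r)^5
    = 0.41301 + 0.38768 + 0.36390 + 0.34158 + 0.32063 + 2.84352 = 4.67034

€4.67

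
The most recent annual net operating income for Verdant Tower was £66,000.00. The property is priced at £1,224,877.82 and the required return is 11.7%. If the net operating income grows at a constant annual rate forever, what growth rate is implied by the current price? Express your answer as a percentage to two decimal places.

5.99%

P = D₀(1+g)/(r−g) ⇒ P(r−g) = D₀(1+g) ⇒ g(P+D₀) = P·r − D₀
g = (P·r − D₀)/(P + D₀) = (£1,224,877.82×0.117 − £66,000.00) / (£1,224,877.82 + £66,000.00) = 0.059890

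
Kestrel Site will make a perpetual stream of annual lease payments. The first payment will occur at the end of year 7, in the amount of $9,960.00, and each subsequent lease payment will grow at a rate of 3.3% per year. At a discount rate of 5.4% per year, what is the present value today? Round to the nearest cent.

$345936.49

Value at end of year 6: C₁ / (r − g) = $9,960.00 / (0.054 − 0.033) = $474,285.7143
Discount to today: PV = $474,285.7143 / (1 + 0.054)^6 = $474,285.7143 / 1.371020 = $345,936.49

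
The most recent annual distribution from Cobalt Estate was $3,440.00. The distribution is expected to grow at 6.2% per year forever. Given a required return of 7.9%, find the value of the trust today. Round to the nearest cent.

$214898.82

D₁ = D₀ × (1 + g) = $3,440.00 × 1.062 = $3,653.2800
Growing perpetuity: P = D₁ / (r − g) = $3,653.2800 / (0.079 − 0.062) = $214,898.82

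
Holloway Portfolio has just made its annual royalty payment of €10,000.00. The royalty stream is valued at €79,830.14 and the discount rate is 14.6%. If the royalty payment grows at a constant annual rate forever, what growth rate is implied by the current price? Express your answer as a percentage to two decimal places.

1.84%

P = D₀(1+g)/(r−g) ⇒ P(r−g) = D₀(1+g) ⇒ g(P+D₀) = P·r − D₀
g = (P·r − D₀)/(P + D₀) = (€79,830.14×0.146 − €10,000.00) / (€79,830.14 + €10,000.00) = 0.018426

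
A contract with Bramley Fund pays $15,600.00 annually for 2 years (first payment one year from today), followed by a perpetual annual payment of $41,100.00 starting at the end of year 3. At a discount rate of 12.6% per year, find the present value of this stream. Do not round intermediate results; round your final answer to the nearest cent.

$283431.56

PV of 2-year annuity: $15,600.00 × [1 − (1+0.126)^−2] / 0.126 = 26158.39404
Perpetuity value at year 2: $41,100.00 / 0.126 = 326190.47619
PV of perpetuity: 326190.47619 / (1+0.126)^2 = 257273.16882
Total PV = 26158.39404 + 257273.16882 = 283431.56286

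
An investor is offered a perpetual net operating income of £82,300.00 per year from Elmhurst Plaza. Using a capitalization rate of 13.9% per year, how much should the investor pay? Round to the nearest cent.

£592086.33

Level perpetuity: PV = C / r = £82,300.00 / 0.139 = £592,086.33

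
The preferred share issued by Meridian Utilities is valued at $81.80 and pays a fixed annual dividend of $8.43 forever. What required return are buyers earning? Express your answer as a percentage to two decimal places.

P = C/r ⇒ r = C/P = $8.43/$81.80 = 0.103056

10.31%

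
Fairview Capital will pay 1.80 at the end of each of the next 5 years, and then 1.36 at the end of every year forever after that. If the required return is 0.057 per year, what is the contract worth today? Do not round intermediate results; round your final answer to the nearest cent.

PV of 5-year annuity: 1.80 × [1 − (1+0.057)^−5] / 0.057 = 7.64454
Perpetuity value at year 5: 1.36 / 0.057 = 23.85965
PV of perpetuity: 23.85965 / (1+0.057)^5 = 18.08378
Total PV = 7.64454 + 18.08378 = 25.72831

25.73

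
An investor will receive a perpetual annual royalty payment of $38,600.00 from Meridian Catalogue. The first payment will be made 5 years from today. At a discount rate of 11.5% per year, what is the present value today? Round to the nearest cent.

$217165.08

Value at end of year 4: C / r = $38,600.00 / 0.115 = $335,652.1739
Discount to today: PV = $335,652.1739 / (1 + 0.115)^4 = $335,652.1739 / 1.545608 = $217,165.08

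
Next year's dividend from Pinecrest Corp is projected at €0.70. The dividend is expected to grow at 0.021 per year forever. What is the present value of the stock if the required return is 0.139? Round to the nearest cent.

€5.93

Growing perpetuity: P = D₁ / (r − g) = €0.7000 / (0.139 − 0.021) = €5.93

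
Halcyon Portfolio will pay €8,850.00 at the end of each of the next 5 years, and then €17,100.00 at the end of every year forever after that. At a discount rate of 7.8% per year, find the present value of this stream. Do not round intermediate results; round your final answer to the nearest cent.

€186116.54

PV of 5-year annuity: €8,850.00 × [1 − (1+0.078)^−5] / 0.078 = 35522.53227
Perpetuity value at year 5: €17,100.00 / 0.078 = 219230.76923
PV of perpetuity: 219230.76923 / (1+0.078)^5 = 150594.01196
Total PV = 35522.53227 + 150594.01196 = 186116.54423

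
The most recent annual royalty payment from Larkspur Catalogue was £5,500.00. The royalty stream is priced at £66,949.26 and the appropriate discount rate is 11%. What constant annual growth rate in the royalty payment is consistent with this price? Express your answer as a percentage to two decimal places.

P = D₀(1+g)/(r−g) ⇒ P(r−g) = D₀(1+g) ⇒ g(P+D₀) = P·r − D₀
g = (P·r − D₀)/(P + D₀) = (£66,949.26×0.11 − £5,500.00) / (£66,949.26 + £5,500.00) = 0.025734

2.57%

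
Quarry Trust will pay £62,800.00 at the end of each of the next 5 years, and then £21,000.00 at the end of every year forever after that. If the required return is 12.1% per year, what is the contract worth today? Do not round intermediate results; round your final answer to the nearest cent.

PV of 5-year annuity: £62,800.00 × [1 − (1+0.121)^−5] / 0.121 = 225820.25129
Perpetuity value at year 5: £21,000.00 / 0.121 = 173553.71901
PV of perpetuity: 173553.71901 / (1+0.121)^5 = 98040.57765
Total PV = 225820.25129 + 98040.57765 = 323860.82894

£323860.83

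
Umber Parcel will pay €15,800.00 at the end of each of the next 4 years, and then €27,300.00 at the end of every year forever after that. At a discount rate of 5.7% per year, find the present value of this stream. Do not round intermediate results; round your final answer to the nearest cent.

PV of 4-year annuity: €15,800.00 × [1 − (1+0.057)^−4] / 0.057 = 55126.87395
Perpetuity value at year 4: €27,300.00 / 0.057 = 478947.36842
PV of perpetuity: 478947.36842 / (1+0.057)^4 = 383696.50395
Total PV = 55126.87395 + 383696.50395 = 438823.37789

€438823.38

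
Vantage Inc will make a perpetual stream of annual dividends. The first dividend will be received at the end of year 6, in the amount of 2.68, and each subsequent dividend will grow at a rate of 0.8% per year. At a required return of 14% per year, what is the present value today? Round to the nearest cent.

10.54

Value at end of year 5: C₁ / (r − g) = 2.68 / (0.14 − 0.008) = 20.3030
Discount to today: PV = 20.3030 / (1 + 0.14)^5 = 20.3030 / 1.925415 = 10.54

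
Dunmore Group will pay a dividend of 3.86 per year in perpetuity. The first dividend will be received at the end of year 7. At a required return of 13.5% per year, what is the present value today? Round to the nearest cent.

Value at end of year 6: C / r = 3.86 / 0.135 = 28.5926
Discount to today: PV = 28.5926 / (1 + 0.135)^6 = 28.5926 / 2.137840 = 13.37

13.37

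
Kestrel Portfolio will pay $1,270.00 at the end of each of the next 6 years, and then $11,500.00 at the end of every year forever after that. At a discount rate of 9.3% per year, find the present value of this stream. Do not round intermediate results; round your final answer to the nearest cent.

PV of 6-year annuity: $1,270.00 × [1 − (1+0.093)^−6] / 0.093 = 5646.51735
Perpetuity value at year 6: $11,500.00 / 0.093 = 123655.91398
PV of perpetuity: 123655.91398 / (1+0.093)^6 = 72526.03248
Total PV = 5646.51735 + 72526.03248 = 78172.54982

$78172.55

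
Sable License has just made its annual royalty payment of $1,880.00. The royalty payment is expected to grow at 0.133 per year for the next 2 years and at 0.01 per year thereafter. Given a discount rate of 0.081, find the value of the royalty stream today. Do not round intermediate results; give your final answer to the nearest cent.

$33414.13

D_1 = 2130.04000
D_2 = 2413.33532
Terminal value at year 2: TV = D_2×(1+g_2)/(r−g_2) = 2437.46867/0.071 = 34330.54469
P_0 = D_1/(1+r)^1 + D_2/(1+r)^2 + TV/(1+r)^2
    = 1970.43478 + 2065.21980 + 29378.47891 = 33414.13350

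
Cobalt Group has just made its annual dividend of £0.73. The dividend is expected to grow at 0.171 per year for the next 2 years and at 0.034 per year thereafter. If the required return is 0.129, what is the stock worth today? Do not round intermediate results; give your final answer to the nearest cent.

D_1 = 0.85483
D_2 = 1.00101
Terminal value at year 2: TV = D_2×(1+g_2)/(r−g_2) = 1.03504/0.095 = 10.89516
P_0 = D_1/(1+r)^1 + D_2/(1+r)^2 + TV/(1+r)^2
    = 0.75716 + 0.78532 + 8.54763 = 10.09011

£10.09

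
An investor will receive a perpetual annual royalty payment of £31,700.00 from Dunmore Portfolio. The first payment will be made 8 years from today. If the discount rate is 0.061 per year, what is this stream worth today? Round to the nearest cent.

Value at end of year 7: C / r = £31,700.00 / 0.061 = £519,672.1311
Discount to today: PV = £519,672.1311 / (1 + 0.061)^7 = £519,672.1311 / 1.513588 = £343,337.89

£343337.89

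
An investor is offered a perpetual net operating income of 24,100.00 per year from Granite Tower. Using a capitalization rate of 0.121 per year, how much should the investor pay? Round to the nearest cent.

Level perpetuity: PV = C / r = 24,100.00 / 0.121 = 199,173.55

199173.55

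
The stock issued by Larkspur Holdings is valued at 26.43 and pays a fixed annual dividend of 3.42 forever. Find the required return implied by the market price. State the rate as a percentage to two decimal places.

12.94%

P = C/r ⇒ r = C/P = 3.42/26.43 = 0.129398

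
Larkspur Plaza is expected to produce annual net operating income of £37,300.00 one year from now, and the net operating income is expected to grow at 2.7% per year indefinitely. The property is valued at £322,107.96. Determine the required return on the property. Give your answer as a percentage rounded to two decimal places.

P = D₁/(r − g) ⇒ r = D₁/P + g = £37,300.0000/£322,107.96 + 0.027 = 0.115800 + 0.027 = 0.142800

14.28%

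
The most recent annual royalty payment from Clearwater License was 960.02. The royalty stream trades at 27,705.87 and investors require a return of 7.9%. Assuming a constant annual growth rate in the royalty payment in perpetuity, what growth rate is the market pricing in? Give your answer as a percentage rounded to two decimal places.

4.29%

P = D₀(1+g)/(r−g) ⇒ P(r−g) = D₀(1+g) ⇒ g(P+D₀) = P·r − D₀
g = (P·r − D₀)/(P + D₀) = (27,705.87×0.079 − 960.02) / (27,705.87 + 960.02) = 0.042864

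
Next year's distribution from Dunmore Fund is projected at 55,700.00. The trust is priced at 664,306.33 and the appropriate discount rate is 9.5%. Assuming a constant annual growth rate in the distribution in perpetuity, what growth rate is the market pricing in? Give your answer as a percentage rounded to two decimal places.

1.12%

P = D₁/(r−g) ⇒ g = r − D₁/P = 0.095 − 55,700.00/664,306.33 = 0.011153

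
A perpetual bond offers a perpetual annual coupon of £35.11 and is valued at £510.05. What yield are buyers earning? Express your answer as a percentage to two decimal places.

6.88%

P = C/r ⇒ r = C/P = £35.11/£510.05 = 0.068836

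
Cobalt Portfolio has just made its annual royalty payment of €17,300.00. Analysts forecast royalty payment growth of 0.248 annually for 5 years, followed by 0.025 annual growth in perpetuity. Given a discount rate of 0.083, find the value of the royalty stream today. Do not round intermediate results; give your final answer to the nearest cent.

€756301.28

D_1 = 21590.40000
D_2 = 26944.81920
D_3 = 33627.13436
D_4 = 41966.66368
D_5 = 52374.39628
Terminal value at year 5: TV = D_5×(1+g_2)/(r−g_2) = 53683.75618/0.058 = 925582.00317
P_0 = D_1/(1+r)^1 + D_2/(1+r)^2 + D_3/(1+r)^3 + D_4/(1+r)^4 + D_5/(1+r)^5 + TV/(1+r)^5
    = 19935.73407 + 22973.03428 + 26473.08105 + 30506.37595 + 35154.16176 + 621258.89311 = 756301.28021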